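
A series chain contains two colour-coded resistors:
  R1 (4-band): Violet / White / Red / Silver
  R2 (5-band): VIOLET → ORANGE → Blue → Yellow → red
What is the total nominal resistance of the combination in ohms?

R1: violet, white → 79; red ×10^2 → 7900 Ω.
R2: violet, orange, blue → 736; yellow ×10^4 → 7360000 Ω.
Series: 7900 + 7360000 = 7367900 Ω.

7367900 Ω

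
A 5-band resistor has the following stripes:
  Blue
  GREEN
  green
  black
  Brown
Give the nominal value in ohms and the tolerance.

Blue → 6 (first significant figure)
Green → 5 (second significant figure)
Green → 5 (third significant figure)
Black → ×1 multiplier
Brown → ±1% tolerance
655 × 1 = 655 Ω

655 Ω ±1%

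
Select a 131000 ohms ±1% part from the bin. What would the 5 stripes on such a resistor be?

brown, orange, brown, orange, brown

131000 Ω = 131 × 10^3.
1 → brown
3 → orange
1 → brown
Multiplier 10^3 → orange.
±1% tolerance → brown.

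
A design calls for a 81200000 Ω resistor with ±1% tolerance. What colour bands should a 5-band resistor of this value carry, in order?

81200000 Ω = 812 × 10^5.
8 → grey
1 → brown
2 → red
Multiplier 10^5 → green.
±1% tolerance → brown.

grey, brown, red, green, brown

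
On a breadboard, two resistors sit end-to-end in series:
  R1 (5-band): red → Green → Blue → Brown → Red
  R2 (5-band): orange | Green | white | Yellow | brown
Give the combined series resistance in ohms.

R1: red, green, blue → 256; brown ×10 → 2560 Ω.
R2: orange, green, white → 359; yellow ×10^4 → 3590000 Ω.
Series: 2560 + 3590000 = 3592560 Ω.

3592560 Ω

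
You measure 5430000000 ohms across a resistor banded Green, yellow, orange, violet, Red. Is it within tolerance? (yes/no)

yes

Green → 5 (first significant figure)
Yellow → 4 (second significant figure)
Orange → 3 (third significant figure)
Violet → ×10^7 multiplier
Red → ±2% tolerance
543 × 10000000 = 5430000000 Ω
Allowed range: 5321400000 Ω to 5538600000 Ω.
5430000000 ohms lies inside that range.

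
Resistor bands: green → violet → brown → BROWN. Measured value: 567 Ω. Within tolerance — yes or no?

yes

Green → 5 (first significant figure)
Violet → 7 (second significant figure)
Brown → ×10 multiplier
Brown → ±1% tolerance
57 × 10 = 570 Ω
Allowed range: 564.3 Ω to 575.7 Ω.
567 Ω lies inside that range.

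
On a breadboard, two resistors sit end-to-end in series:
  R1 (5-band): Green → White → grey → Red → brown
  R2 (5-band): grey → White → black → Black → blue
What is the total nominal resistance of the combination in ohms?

60690 Ω

R1: green, white, grey → 598; red ×10^2 → 59800 Ω.
R2: grey, white, black → 890; black ×1 → 890 Ω.
Series: 59800 + 890 = 60690 Ω.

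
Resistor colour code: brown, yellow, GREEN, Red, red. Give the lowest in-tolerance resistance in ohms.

14210 Ω

Brown → 1 (first significant figure)
Yellow → 4 (second significant figure)
Green → 5 (third significant figure)
Red → ×10^2 multiplier
Red → ±2% tolerance
145 × 100 = 14500 Ω
Lowest = 14500 × (1 − 2/100) = 14210 Ω.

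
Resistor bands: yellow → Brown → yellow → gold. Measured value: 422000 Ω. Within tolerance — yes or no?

Yellow → 4 (first significant figure)
Brown → 1 (second significant figure)
Yellow → ×10^4 multiplier
Gold → ±5% tolerance
41 × 10000 = 410000 Ω
Allowed range: 389500 Ω to 430500 Ω.
422000 Ω lies inside that range.

yes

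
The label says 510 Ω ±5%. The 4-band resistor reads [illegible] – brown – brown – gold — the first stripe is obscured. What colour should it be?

510 Ω = 51 × 10^1.
The first band gives digit 5 of the significand, and 5 is green.

green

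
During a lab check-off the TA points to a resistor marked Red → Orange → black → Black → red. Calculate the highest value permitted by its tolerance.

234.6 Ω

Red → 2 (first significant figure)
Orange → 3 (second significant figure)
Black → 0 (third significant figure)
Black → ×1 multiplier
Red → ±2% tolerance
230 × 1 = 230 Ω
Highest = 230 × (1 + 2/100) = 234.6 Ω.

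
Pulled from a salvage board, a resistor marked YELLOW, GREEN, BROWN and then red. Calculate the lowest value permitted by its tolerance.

441 Ω

Yellow → 4 (first significant figure)
Green → 5 (second significant figure)
Brown → ×10 multiplier
Red → ±2% tolerance
45 × 10 = 450 Ω
Lowest = 450 × (1 − 2/100) = 441 Ω.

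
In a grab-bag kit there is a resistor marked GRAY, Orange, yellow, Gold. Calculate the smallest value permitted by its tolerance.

Grey → 8 (first significant figure)
Orange → 3 (second significant figure)
Yellow → ×10^4 multiplier
Gold → ±5% tolerance
83 × 10000 = 830000 Ω
Smallest = 830000 × (1 − 5/100) = 788500 Ω.

788500 Ω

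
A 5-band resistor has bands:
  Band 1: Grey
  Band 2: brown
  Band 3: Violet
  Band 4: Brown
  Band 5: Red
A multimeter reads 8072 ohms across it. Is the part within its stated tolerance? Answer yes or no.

Grey → 8 (first significant figure)
Brown → 1 (second significant figure)
Violet → 7 (third significant figure)
Brown → ×10 multiplier
Red → ±2% tolerance
817 × 10 = 8170 Ω
Allowed range: 8006.6 Ω to 8333.4 Ω.
8072 ohms lies inside that range.

yes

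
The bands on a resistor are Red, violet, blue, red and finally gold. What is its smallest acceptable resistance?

Red → 2 (first significant figure)
Violet → 7 (second significant figure)
Blue → 6 (third significant figure)
Red → ×10^2 multiplier
Gold → ±5% tolerance
276 × 100 = 27600 Ω
Smallest = 27600 × (1 − 5/100) = 26220 Ω.

26220 Ω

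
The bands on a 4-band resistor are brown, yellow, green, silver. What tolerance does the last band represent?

±10%

The last band, silver, is the tolerance band.
Silver corresponds to ±10%.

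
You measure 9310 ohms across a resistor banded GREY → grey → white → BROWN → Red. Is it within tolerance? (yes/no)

no

Grey → 8 (first significant figure)
Grey → 8 (second significant figure)
White → 9 (third significant figure)
Brown → ×10 multiplier
Red → ±2% tolerance
889 × 10 = 8890 Ω
Allowed range: 8712.2 Ω to 9067.8 Ω.
9310 ohms lies outside that range.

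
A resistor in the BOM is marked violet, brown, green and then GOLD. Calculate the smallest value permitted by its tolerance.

Violet → 7 (first significant figure)
Brown → 1 (second significant figure)
Green → ×10^5 multiplier
Gold → ±5% tolerance
71 × 100000 = 7100000 Ω
Smallest = 7100000 × (1 − 5/100) = 6745000 Ω.

6745000 Ω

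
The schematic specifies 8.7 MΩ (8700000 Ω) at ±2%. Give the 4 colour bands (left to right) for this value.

8700000 Ω = 87 × 10^5.
8 → grey
7 → violet
Multiplier 10^5 → green.
±2% tolerance → red.

grey, violet, green, red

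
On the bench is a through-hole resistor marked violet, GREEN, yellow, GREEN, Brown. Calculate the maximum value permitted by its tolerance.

76154000 Ω

Violet → 7 (first significant figure)
Green → 5 (second significant figure)
Yellow → 4 (third significant figure)
Green → ×10^5 multiplier
Brown → ±1% tolerance
754 × 100000 = 75400000 Ω
Maximum = 75400000 × (1 + 1/100) = 76154000 Ω.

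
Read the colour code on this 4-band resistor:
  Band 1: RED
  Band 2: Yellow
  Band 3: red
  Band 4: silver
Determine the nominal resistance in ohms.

2400 Ω

Red → 2 (first significant figure)
Yellow → 4 (second significant figure)
Red → ×10^2 multiplier
24 × 100 = 2400 Ω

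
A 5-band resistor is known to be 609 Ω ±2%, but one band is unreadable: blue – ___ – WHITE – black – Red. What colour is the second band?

609 Ω = 609 × 10^0.
The second band gives digit 0 of the significand, and 0 is black.

black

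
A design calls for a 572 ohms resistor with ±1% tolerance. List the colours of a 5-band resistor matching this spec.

572 Ω = 572 × 10^0.
5 → green
7 → violet
2 → red
Multiplier 10^0 → black.
±1% tolerance → brown.

green, violet, red, black, brown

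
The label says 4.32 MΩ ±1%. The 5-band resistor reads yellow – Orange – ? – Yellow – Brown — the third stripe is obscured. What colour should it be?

red

4320000 Ω = 432 × 10^4.
The third band gives digit 2 of the significand, and 2 is red.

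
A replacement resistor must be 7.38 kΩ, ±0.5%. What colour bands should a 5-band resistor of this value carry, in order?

7380 Ω = 738 × 10^1.
7 → violet
3 → orange
8 → grey
Multiplier 10^1 → brown.
±0.5% tolerance → green.

violet, orange, grey, brown, green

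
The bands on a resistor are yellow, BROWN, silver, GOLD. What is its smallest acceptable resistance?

0.3895 Ω

Yellow → 4 (first significant figure)
Brown → 1 (second significant figure)
Silver → ×0.01 multiplier
Gold → ±5% tolerance
41 × 0.01 = 0.41 Ω
Smallest = 0.41 × (1 − 5/100) = 0.3895 Ω.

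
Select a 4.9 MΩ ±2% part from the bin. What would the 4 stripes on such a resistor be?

4900000 Ω = 49 × 10^5.
4 → yellow
9 → white
Multiplier 10^5 → green.
±2% tolerance → red.

yellow, white, green, red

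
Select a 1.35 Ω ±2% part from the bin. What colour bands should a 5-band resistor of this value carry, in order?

brown, orange, green, silver, red

1.35 Ω = 135 × 10^-2.
1 → brown
3 → orange
5 → green
Multiplier 10^-2 → silver.
±2% tolerance → red.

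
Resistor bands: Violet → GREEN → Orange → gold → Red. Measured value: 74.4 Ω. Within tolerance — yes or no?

Violet → 7 (first significant figure)
Green → 5 (second significant figure)
Orange → 3 (third significant figure)
Gold → ×0.1 multiplier
Red → ±2% tolerance
753 × 0.1 = 75.3 Ω
Allowed range: 73.794 Ω to 76.806 Ω.
74.4 Ω lies inside that range.

yes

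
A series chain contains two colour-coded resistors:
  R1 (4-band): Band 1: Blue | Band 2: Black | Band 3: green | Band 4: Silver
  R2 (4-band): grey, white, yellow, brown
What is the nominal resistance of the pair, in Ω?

6890000 Ω

R1: blue, black → 60; green ×10^5 → 6000000 Ω.
R2: grey, white → 89; yellow ×10^4 → 890000 Ω.
Series: 6000000 + 890000 = 6890000 Ω.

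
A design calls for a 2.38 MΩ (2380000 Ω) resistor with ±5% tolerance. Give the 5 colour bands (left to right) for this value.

red, orange, grey, yellow, gold

2380000 Ω = 238 × 10^4.
2 → red
3 → orange
8 → grey
Multiplier 10^4 → yellow.
±5% tolerance → gold.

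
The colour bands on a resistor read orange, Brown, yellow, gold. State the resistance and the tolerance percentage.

Orange → 3 (first significant figure)
Brown → 1 (second significant figure)
Yellow → ×10^4 multiplier
Gold → ±5% tolerance
31 × 10000 = 310000 Ω

310000 Ω ±5%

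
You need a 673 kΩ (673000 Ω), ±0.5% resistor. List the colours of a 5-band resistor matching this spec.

673000 Ω = 673 × 10^3.
6 → blue
7 → violet
3 → orange
Multiplier 10^3 → orange.
±0.5% tolerance → green.

blue, violet, orange, orange, green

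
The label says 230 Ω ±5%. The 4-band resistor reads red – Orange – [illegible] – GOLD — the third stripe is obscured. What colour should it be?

brown

230 Ω = 23 × 10^1.
The third band is the multiplier, 10^1, which is brown.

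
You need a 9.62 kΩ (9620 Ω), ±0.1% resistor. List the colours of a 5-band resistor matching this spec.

9620 Ω = 962 × 10^1.
9 → white
6 → blue
2 → red
Multiplier 10^1 → brown.
±0.1% tolerance → violet.

white, blue, red, brown, violet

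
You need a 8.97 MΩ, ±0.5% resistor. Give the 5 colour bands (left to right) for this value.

grey, white, violet, yellow, green

8970000 Ω = 897 × 10^4.
8 → grey
9 → white
7 → violet
Multiplier 10^4 → yellow.
±0.5% tolerance → green.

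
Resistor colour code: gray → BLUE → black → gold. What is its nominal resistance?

86 Ω

Grey → 8 (first significant figure)
Blue → 6 (second significant figure)
Black → ×1 multiplier
86 × 1 = 86 Ω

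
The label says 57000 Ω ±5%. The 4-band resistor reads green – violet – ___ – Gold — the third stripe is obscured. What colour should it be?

orange

57000 Ω = 57 × 10^3.
The third band is the multiplier, 10^3, which is orange.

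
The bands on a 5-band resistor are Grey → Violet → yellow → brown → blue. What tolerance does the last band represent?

The last band, blue, is the tolerance band.
Blue corresponds to ±0.25%.

±0.25%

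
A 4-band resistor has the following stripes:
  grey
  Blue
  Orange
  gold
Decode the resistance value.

86000 Ω

Grey → 8 (first significant figure)
Blue → 6 (second significant figure)
Orange → ×10^3 multiplier
86 × 1000 = 86000 Ω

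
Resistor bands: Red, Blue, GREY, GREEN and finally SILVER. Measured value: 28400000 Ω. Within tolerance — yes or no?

Red → 2 (first significant figure)
Blue → 6 (second significant figure)
Grey → 8 (third significant figure)
Green → ×10^5 multiplier
Silver → ±10% tolerance
268 × 100000 = 26800000 Ω
Allowed range: 24120000 Ω to 29480000 Ω.
28400000 Ω lies inside that range.

yes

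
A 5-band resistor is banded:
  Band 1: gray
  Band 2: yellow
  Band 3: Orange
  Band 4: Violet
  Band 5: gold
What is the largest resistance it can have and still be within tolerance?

8851500000 Ω

Grey → 8 (first significant figure)
Yellow → 4 (second significant figure)
Orange → 3 (third significant figure)
Violet → ×10^7 multiplier
Gold → ±5% tolerance
843 × 10000000 = 8430000000 Ω
Largest = 8430000000 × (1 + 5/100) = 8851500000 Ω.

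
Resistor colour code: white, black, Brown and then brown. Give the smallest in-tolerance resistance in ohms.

White → 9 (first significant figure)
Black → 0 (second significant figure)
Brown → ×10 multiplier
Brown → ±1% tolerance
90 × 10 = 900 Ω
Smallest = 900 × (1 − 1/100) = 891 Ω.

891 Ω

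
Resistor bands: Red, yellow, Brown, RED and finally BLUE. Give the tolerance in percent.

±0.25%

The last band, blue, is the tolerance band.
Blue corresponds to ±0.25%.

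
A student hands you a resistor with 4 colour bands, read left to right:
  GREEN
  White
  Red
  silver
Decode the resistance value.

5900 Ω

Green → 5 (first significant figure)
White → 9 (second significant figure)
Red → ×10^2 multiplier
59 × 100 = 5900 Ω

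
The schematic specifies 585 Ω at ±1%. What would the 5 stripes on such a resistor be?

green, grey, green, black, brown

585 Ω = 585 × 10^0.
5 → green
8 → grey
5 → green
Multiplier 10^0 → black.
±1% tolerance → brown.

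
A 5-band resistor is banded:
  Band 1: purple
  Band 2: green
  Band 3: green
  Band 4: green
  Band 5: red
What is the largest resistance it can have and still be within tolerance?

77010000 Ω

Violet → 7 (first significant figure)
Green → 5 (second significant figure)
Green → 5 (third significant figure)
Green → ×10^5 multiplier
Red → ±2% tolerance
755 × 100000 = 75500000 Ω
Largest = 75500000 × (1 + 2/100) = 77010000 Ω.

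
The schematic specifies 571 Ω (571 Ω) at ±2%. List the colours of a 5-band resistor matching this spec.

571 Ω = 571 × 10^0.
5 → green
7 → violet
1 → brown
Multiplier 10^0 → black.
±2% tolerance → red.

green, violet, brown, black, red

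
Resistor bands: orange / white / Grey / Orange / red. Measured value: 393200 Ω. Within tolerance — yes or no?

Orange → 3 (first significant figure)
White → 9 (second significant figure)
Grey → 8 (third significant figure)
Orange → ×10^3 multiplier
Red → ±2% tolerance
398 × 1000 = 398000 Ω
Allowed range: 390040 Ω to 405960 Ω.
393200 Ω lies inside that range.

yes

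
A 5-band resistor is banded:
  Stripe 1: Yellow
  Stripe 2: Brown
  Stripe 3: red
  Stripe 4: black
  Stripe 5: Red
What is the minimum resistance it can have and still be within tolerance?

403.76 Ω

Yellow → 4 (first significant figure)
Brown → 1 (second significant figure)
Red → 2 (third significant figure)
Black → ×1 multiplier
Red → ±2% tolerance
412 × 1 = 412 Ω
Minimum = 412 × (1 − 2/100) = 403.76 Ω.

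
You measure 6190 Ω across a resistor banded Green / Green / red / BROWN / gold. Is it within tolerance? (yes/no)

Green → 5 (first significant figure)
Green → 5 (second significant figure)
Red → 2 (third significant figure)
Brown → ×10 multiplier
Gold → ±5% tolerance
552 × 10 = 5520 Ω
Allowed range: 5244 Ω to 5796 Ω.
6190 Ω lies outside that range.

no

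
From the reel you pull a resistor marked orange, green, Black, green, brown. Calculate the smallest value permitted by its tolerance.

Orange → 3 (first significant figure)
Green → 5 (second significant figure)
Black → 0 (third significant figure)
Green → ×10^5 multiplier
Brown → ±1% tolerance
350 × 100000 = 35000000 Ω
Smallest = 35000000 × (1 − 1/100) = 34650000 Ω.

34650000 Ω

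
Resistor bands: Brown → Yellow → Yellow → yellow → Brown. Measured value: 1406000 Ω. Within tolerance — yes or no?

Brown → 1 (first significant figure)
Yellow → 4 (second significant figure)
Yellow → 4 (third significant figure)
Yellow → ×10^4 multiplier
Brown → ±1% tolerance
144 × 10000 = 1440000 Ω
Allowed range: 1425600 Ω to 1454400 Ω.
1406000 Ω lies outside that range.

no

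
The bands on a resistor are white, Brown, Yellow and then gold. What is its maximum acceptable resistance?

White → 9 (first significant figure)
Brown → 1 (second significant figure)
Yellow → ×10^4 multiplier
Gold → ±5% tolerance
91 × 10000 = 910000 Ω
Maximum = 910000 × (1 + 5/100) = 955500 Ω.

955500 Ω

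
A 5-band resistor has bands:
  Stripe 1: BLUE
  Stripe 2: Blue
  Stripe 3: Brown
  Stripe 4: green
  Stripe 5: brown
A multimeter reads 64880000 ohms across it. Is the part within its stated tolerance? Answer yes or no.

no

Blue → 6 (first significant figure)
Blue → 6 (second significant figure)
Brown → 1 (third significant figure)
Green → ×10^5 multiplier
Brown → ±1% tolerance
661 × 100000 = 66100000 Ω
Allowed range: 65439000 Ω to 66761000 Ω.
64880000 ohms lies outside that range.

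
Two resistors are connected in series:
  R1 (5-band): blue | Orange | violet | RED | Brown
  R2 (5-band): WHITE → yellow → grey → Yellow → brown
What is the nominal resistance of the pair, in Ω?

9543700 Ω

R1: blue, orange, violet → 637; red ×10^2 → 63700 Ω.
R2: white, yellow, grey → 948; yellow ×10^4 → 9480000 Ω.
Series: 63700 + 9480000 = 9543700 Ω.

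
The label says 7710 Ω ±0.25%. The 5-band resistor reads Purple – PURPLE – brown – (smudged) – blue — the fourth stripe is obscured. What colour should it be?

brown

7710 Ω = 771 × 10^1.
The fourth band is the multiplier, 10^1, which is brown.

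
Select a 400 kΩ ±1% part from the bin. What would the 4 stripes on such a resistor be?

yellow, black, yellow, brown

400000 Ω = 40 × 10^4.
4 → yellow
0 → black
Multiplier 10^4 → yellow.
±1% tolerance → brown.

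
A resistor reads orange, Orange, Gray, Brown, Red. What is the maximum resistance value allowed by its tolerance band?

Orange → 3 (first significant figure)
Orange → 3 (second significant figure)
Grey → 8 (third significant figure)
Brown → ×10 multiplier
Red → ±2% tolerance
338 × 10 = 3380 Ω
Maximum = 3380 × (1 + 2/100) = 3447.6 Ω.

3447.6 Ω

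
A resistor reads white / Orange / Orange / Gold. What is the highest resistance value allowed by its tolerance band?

White → 9 (first significant figure)
Orange → 3 (second significant figure)
Orange → ×10^3 multiplier
Gold → ±5% tolerance
93 × 1000 = 93000 Ω
Highest = 93000 × (1 + 5/100) = 97650 Ω.

97650 Ω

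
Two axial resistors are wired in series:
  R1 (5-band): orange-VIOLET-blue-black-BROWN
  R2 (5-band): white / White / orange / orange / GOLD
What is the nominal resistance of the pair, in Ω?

R1: orange, violet, blue → 376; black ×1 → 376 Ω.
R2: white, white, orange → 993; orange ×10^3 → 993000 Ω.
Series: 376 + 993000 = 993376 Ω.

993376 Ω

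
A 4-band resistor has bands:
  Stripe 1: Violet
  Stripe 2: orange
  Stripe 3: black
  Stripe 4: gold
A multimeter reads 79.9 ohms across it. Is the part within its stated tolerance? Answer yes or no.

no

Violet → 7 (first significant figure)
Orange → 3 (second significant figure)
Black → ×1 multiplier
Gold → ±5% tolerance
73 × 1 = 73 Ω
Allowed range: 69.35 Ω to 76.65 Ω.
79.9 ohms lies outside that range.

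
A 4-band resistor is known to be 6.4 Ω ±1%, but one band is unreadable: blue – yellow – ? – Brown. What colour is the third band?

6.4 Ω = 64 × 10^-1.
The third band is the multiplier, 10^-1, which is gold.

gold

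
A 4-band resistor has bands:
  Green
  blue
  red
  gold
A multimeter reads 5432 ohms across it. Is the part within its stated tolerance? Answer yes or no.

yes

Green → 5 (first significant figure)
Blue → 6 (second significant figure)
Red → ×10^2 multiplier
Gold → ±5% tolerance
56 × 100 = 5600 Ω
Allowed range: 5320 Ω to 5880 Ω.
5432 ohms lies inside that range.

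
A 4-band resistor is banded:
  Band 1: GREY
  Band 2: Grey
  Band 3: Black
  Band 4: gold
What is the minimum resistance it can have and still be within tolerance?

Grey → 8 (first significant figure)
Grey → 8 (second significant figure)
Black → ×1 multiplier
Gold → ±5% tolerance
88 × 1 = 88 Ω
Minimum = 88 × (1 − 5/100) = 83.6 Ω.

83.6 Ω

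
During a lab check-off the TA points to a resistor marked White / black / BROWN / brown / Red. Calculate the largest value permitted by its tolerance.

9190.2 Ω

White → 9 (first significant figure)
Black → 0 (second significant figure)
Brown → 1 (third significant figure)
Brown → ×10 multiplier
Red → ±2% tolerance
901 × 10 = 9010 Ω
Largest = 9010 × (1 + 2/100) = 9190.2 Ω.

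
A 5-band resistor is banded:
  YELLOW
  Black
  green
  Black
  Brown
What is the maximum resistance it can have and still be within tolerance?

409.05 Ω

Yellow → 4 (first significant figure)
Black → 0 (second significant figure)
Green → 5 (third significant figure)
Black → ×1 multiplier
Brown → ±1% tolerance
405 × 1 = 405 Ω
Maximum = 405 × (1 + 1/100) = 409.05 Ω.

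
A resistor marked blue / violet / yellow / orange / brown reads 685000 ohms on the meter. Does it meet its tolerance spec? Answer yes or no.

no

Blue → 6 (first significant figure)
Violet → 7 (second significant figure)
Yellow → 4 (third significant figure)
Orange → ×10^3 multiplier
Brown → ±1% tolerance
674 × 1000 = 674000 Ω
Allowed range: 667260 Ω to 680740 Ω.
685000 ohms lies outside that range.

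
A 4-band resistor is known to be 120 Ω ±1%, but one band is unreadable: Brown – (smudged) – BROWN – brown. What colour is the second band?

red

120 Ω = 12 × 10^1.
The second band gives digit 2 of the significand, and 2 is red.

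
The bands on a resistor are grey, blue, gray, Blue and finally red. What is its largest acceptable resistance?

885360000 Ω

Grey → 8 (first significant figure)
Blue → 6 (second significant figure)
Grey → 8 (third significant figure)
Blue → ×10^6 multiplier
Red → ±2% tolerance
868 × 1000000 = 868000000 Ω
Largest = 868000000 × (1 + 2/100) = 885360000 Ω.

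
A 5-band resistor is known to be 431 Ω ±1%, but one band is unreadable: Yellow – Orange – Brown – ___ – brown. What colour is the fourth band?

431 Ω = 431 × 10^0.
The fourth band is the multiplier, 10^0, which is black.

black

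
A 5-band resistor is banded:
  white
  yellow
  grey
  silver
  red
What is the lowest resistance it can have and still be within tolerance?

9.2904 Ω

White → 9 (first significant figure)
Yellow → 4 (second significant figure)
Grey → 8 (third significant figure)
Silver → ×0.01 multiplier
Red → ±2% tolerance
948 × 0.01 = 9.48 Ω
Lowest = 9.48 × (1 − 2/100) = 9.2904 Ω.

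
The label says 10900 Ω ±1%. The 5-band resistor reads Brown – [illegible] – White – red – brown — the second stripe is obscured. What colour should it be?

10900 Ω = 109 × 10^2.
The second band gives digit 0 of the significand, and 0 is black.

black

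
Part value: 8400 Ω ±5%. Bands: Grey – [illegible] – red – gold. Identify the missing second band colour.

yellow

8400 Ω = 84 × 10^2.
The second band gives digit 4 of the significand, and 4 is yellow.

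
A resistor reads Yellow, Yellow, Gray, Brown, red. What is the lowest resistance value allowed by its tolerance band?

4390.4 Ω

Yellow → 4 (first significant figure)
Yellow → 4 (second significant figure)
Grey → 8 (third significant figure)
Brown → ×10 multiplier
Red → ±2% tolerance
448 × 10 = 4480 Ω
Lowest = 4480 × (1 − 2/100) = 4390.4 Ω.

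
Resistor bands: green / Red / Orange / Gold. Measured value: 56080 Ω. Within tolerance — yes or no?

no

Green → 5 (first significant figure)
Red → 2 (second significant figure)
Orange → ×10^3 multiplier
Gold → ±5% tolerance
52 × 1000 = 52000 Ω
Allowed range: 49400 Ω to 54600 Ω.
56080 Ω lies outside that range.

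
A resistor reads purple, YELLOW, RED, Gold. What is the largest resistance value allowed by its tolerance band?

7770 Ω

Violet → 7 (first significant figure)
Yellow → 4 (second significant figure)
Red → ×10^2 multiplier
Gold → ±5% tolerance
74 × 100 = 7400 Ω
Largest = 7400 × (1 + 5/100) = 7770 Ω.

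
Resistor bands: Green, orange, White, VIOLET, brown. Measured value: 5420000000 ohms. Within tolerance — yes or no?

Green → 5 (first significant figure)
Orange → 3 (second significant figure)
White → 9 (third significant figure)
Violet → ×10^7 multiplier
Brown → ±1% tolerance
539 × 10000000 = 5390000000 Ω
Allowed range: 5336100000 Ω to 5443900000 Ω.
5420000000 ohms lies inside that range.

yes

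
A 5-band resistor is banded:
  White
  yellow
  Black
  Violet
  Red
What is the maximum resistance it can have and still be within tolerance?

9588000000 Ω

White → 9 (first significant figure)
Yellow → 4 (second significant figure)
Black → 0 (third significant figure)
Violet → ×10^7 multiplier
Red → ±2% tolerance
940 × 10000000 = 9400000000 Ω
Maximum = 9400000000 × (1 + 2/100) = 9588000000 Ω.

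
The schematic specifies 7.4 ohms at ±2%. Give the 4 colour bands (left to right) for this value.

violet, yellow, gold, red

7.4 Ω = 74 × 10^-1.
7 → violet
4 → yellow
Multiplier 10^-1 → gold.
±2% tolerance → red.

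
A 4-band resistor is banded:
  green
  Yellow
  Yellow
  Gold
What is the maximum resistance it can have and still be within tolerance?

567000 Ω

Green → 5 (first significant figure)
Yellow → 4 (second significant figure)
Yellow → ×10^4 multiplier
Gold → ±5% tolerance
54 × 10000 = 540000 Ω
Maximum = 540000 × (1 + 5/100) = 567000 Ω.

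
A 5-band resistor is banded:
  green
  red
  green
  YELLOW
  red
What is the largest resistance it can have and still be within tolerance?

5355000 Ω

Green → 5 (first significant figure)
Red → 2 (second significant figure)
Green → 5 (third significant figure)
Yellow → ×10^4 multiplier
Red → ±2% tolerance
525 × 10000 = 5250000 Ω
Largest = 5250000 × (1 + 2/100) = 5355000 Ω.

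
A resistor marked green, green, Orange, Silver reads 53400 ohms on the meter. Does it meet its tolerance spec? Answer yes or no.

yes

Green → 5 (first significant figure)
Green → 5 (second significant figure)
Orange → ×10^3 multiplier
Silver → ±10% tolerance
55 × 1000 = 55000 Ω
Allowed range: 49500 Ω to 60500 Ω.
53400 ohms lies inside that range.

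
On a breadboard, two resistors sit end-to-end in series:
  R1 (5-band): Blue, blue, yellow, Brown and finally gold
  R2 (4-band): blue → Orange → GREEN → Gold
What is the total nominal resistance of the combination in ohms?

6306640 Ω

R1: blue, blue, yellow → 664; brown ×10 → 6640 Ω.
R2: blue, orange → 63; green ×10^5 → 6300000 Ω.
Series: 6640 + 6300000 = 6306640 Ω.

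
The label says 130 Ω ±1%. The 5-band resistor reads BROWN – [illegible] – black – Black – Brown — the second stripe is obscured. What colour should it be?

orange

130 Ω = 130 × 10^0.
The second band gives digit 3 of the significand, and 3 is orange.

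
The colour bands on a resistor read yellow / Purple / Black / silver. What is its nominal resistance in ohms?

Yellow → 4 (first significant figure)
Violet → 7 (second significant figure)
Black → ×1 multiplier
47 × 1 = 47 Ω

47 Ω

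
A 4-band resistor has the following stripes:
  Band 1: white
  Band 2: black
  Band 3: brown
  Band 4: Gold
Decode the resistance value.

900 Ω

White → 9 (first significant figure)
Black → 0 (second significant figure)
Brown → ×10 multiplier
90 × 10 = 900 Ω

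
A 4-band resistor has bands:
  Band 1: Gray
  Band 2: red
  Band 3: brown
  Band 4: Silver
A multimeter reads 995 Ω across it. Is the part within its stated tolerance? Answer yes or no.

no

Grey → 8 (first significant figure)
Red → 2 (second significant figure)
Brown → ×10 multiplier
Silver → ±10% tolerance
82 × 10 = 820 Ω
Allowed range: 738 Ω to 902 Ω.
995 Ω lies outside that range.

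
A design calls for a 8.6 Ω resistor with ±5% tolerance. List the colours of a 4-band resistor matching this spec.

grey, blue, gold, gold

8.6 Ω = 86 × 10^-1.
8 → grey
6 → blue
Multiplier 10^-1 → gold.
±5% tolerance → gold.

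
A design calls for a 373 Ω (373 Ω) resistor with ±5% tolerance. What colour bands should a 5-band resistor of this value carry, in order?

orange, violet, orange, black, gold

373 Ω = 373 × 10^0.
3 → orange
7 → violet
3 → orange
Multiplier 10^0 → black.
±5% tolerance → gold.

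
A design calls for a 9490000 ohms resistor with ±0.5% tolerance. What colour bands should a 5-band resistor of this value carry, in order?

9490000 Ω = 949 × 10^4.
9 → white
4 → yellow
9 → white
Multiplier 10^4 → yellow.
±0.5% tolerance → green.

white, yellow, white, yellow, green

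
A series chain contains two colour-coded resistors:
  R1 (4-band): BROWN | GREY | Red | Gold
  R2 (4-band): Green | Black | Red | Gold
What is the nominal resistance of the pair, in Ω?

R1: brown, grey → 18; red ×10^2 → 1800 Ω.
R2: green, black → 50; red ×10^2 → 5000 Ω.
Series: 1800 + 5000 = 6800 Ω.

6800 Ω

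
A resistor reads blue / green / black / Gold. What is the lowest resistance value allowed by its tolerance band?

61.75 Ω

Blue → 6 (first significant figure)
Green → 5 (second significant figure)
Black → ×1 multiplier
Gold → ±5% tolerance
65 × 1 = 65 Ω
Lowest = 65 × (1 − 5/100) = 61.75 Ω.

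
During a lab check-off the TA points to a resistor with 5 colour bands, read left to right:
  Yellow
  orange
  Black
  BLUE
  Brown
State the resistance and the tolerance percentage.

Yellow → 4 (first significant figure)
Orange → 3 (second significant figure)
Black → 0 (third significant figure)
Blue → ×10^6 multiplier
Brown → ±1% tolerance
430 × 1000000 = 430000000 Ω

430000000 Ω ±1%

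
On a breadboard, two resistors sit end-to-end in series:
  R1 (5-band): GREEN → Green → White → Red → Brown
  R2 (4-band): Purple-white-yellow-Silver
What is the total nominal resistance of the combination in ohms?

R1: green, green, white → 559; red ×10^2 → 55900 Ω.
R2: violet, white → 79; yellow ×10^4 → 790000 Ω.
Series: 55900 + 790000 = 845900 Ω.

845900 Ω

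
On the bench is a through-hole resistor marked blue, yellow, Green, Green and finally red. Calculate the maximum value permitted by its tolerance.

65790000 Ω

Blue → 6 (first significant figure)
Yellow → 4 (second significant figure)
Green → 5 (third significant figure)
Green → ×10^5 multiplier
Red → ±2% tolerance
645 × 100000 = 64500000 Ω
Maximum = 64500000 × (1 + 2/100) = 65790000 Ω.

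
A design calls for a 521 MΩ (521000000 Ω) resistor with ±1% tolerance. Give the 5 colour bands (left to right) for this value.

green, red, brown, blue, brown

521000000 Ω = 521 × 10^6.
5 → green
2 → red
1 → brown
Multiplier 10^6 → blue.
±1% tolerance → brown.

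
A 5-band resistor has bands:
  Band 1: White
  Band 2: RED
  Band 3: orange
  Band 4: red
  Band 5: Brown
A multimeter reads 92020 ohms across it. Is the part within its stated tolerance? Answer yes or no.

White → 9 (first significant figure)
Red → 2 (second significant figure)
Orange → 3 (third significant figure)
Red → ×10^2 multiplier
Brown → ±1% tolerance
923 × 100 = 92300 Ω
Allowed range: 91377 Ω to 93223 Ω.
92020 ohms lies inside that range.

yes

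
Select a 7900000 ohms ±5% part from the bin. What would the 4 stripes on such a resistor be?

7900000 Ω = 79 × 10^5.
7 → violet
9 → white
Multiplier 10^5 → green.
±5% tolerance → gold.

violet, white, green, gold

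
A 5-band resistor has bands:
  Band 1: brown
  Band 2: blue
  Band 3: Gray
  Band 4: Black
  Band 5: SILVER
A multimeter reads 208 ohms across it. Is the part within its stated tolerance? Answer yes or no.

no

Brown → 1 (first significant figure)
Blue → 6 (second significant figure)
Grey → 8 (third significant figure)
Black → ×1 multiplier
Silver → ±10% tolerance
168 × 1 = 168 Ω
Allowed range: 151.2 Ω to 184.8 Ω.
208 ohms lies outside that range.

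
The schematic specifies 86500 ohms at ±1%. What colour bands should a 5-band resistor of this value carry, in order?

grey, blue, green, red, brown

86500 Ω = 865 × 10^2.
8 → grey
6 → blue
5 → green
Multiplier 10^2 → red.
±1% tolerance → brown.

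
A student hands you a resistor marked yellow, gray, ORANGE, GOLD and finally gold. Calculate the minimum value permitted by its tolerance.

45.885 Ω

Yellow → 4 (first significant figure)
Grey → 8 (second significant figure)
Orange → 3 (third significant figure)
Gold → ×0.1 multiplier
Gold → ±5% tolerance
483 × 0.1 = 48.3 Ω
Minimum = 48.3 × (1 − 5/100) = 45.885 Ω.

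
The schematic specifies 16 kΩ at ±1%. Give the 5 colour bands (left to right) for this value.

16000 Ω = 160 × 10^2.
1 → brown
6 → blue
0 → black
Multiplier 10^2 → red.
±1% tolerance → brown.

brown, blue, black, red, brown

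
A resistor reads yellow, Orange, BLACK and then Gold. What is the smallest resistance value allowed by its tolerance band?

Yellow → 4 (first significant figure)
Orange → 3 (second significant figure)
Black → ×1 multiplier
Gold → ±5% tolerance
43 × 1 = 43 Ω
Smallest = 43 × (1 − 5/100) = 40.85 Ω.

40.85 Ω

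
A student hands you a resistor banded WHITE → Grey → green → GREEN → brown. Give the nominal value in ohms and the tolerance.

White → 9 (first significant figure)
Grey → 8 (second significant figure)
Green → 5 (third significant figure)
Green → ×10^5 multiplier
Brown → ±1% tolerance
985 × 100000 = 98500000 Ω

98500000 Ω ±1%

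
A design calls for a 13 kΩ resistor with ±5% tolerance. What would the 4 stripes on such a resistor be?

13000 Ω = 13 × 10^3.
1 → brown
3 → orange
Multiplier 10^3 → orange.
±5% tolerance → gold.

brown, orange, orange, gold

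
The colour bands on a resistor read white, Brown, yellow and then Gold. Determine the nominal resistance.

White → 9 (first significant figure)
Brown → 1 (second significant figure)
Yellow → ×10^4 multiplier
91 × 10000 = 910000 Ω

910000 Ω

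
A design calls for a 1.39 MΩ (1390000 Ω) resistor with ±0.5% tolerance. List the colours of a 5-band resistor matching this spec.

brown, orange, white, yellow, green

1390000 Ω = 139 × 10^4.
1 → brown
3 → orange
9 → white
Multiplier 10^4 → yellow.
±0.5% tolerance → green.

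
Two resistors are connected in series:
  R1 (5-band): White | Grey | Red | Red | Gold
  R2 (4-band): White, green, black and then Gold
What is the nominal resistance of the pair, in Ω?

R1: white, grey, red → 982; red ×10^2 → 98200 Ω.
R2: white, green → 95; black ×1 → 95 Ω.
Series: 98200 + 95 = 98295 Ω.

98295 Ω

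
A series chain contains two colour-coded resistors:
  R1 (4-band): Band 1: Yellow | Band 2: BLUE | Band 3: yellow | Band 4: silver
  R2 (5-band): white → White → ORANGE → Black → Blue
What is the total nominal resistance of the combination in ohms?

460993 Ω

R1: yellow, blue → 46; yellow ×10^4 → 460000 Ω.
R2: white, white, orange → 993; black ×1 → 993 Ω.
Series: 460000 + 993 = 460993 Ω.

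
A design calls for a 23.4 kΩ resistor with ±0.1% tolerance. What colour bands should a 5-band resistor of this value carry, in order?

23400 Ω = 234 × 10^2.
2 → red
3 → orange
4 → yellow
Multiplier 10^2 → red.
±0.1% tolerance → violet.

red, orange, yellow, red, violet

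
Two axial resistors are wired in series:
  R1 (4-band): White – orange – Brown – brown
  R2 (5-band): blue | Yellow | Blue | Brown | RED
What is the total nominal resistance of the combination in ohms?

R1: white, orange → 93; brown ×10 → 930 Ω.
R2: blue, yellow, blue → 646; brown ×10 → 6460 Ω.
Series: 930 + 6460 = 7390 Ω.

7390 Ω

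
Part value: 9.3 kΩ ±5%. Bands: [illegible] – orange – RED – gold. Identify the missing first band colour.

white

9300 Ω = 93 × 10^2.
The first band gives digit 9 of the significand, and 9 is white.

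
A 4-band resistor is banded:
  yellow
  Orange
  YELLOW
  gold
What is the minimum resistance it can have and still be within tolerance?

408500 Ω

Yellow → 4 (first significant figure)
Orange → 3 (second significant figure)
Yellow → ×10^4 multiplier
Gold → ±5% tolerance
43 × 10000 = 430000 Ω
Minimum = 430000 × (1 − 5/100) = 408500 Ω.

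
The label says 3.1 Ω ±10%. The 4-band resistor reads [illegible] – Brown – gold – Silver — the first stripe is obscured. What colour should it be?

orange

3.1 Ω = 31 × 10^-1.
The first band gives digit 3 of the significand, and 3 is orange.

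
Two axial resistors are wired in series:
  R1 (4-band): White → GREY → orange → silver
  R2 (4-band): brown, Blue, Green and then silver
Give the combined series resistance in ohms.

R1: white, grey → 98; orange ×10^3 → 98000 Ω.
R2: brown, blue → 16; green ×10^5 → 1600000 Ω.
Series: 98000 + 1600000 = 1698000 Ω.

1698000 Ω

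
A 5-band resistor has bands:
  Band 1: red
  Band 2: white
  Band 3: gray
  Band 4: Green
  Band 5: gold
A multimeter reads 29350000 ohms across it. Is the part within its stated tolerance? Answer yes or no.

yes

Red → 2 (first significant figure)
White → 9 (second significant figure)
Grey → 8 (third significant figure)
Green → ×10^5 multiplier
Gold → ±5% tolerance
298 × 100000 = 29800000 Ω
Allowed range: 28310000 Ω to 31290000 Ω.
29350000 ohms lies inside that range.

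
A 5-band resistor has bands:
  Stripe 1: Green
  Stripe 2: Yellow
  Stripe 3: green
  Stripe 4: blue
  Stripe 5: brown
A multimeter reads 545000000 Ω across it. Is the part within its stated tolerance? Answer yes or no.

yes

Green → 5 (first significant figure)
Yellow → 4 (second significant figure)
Green → 5 (third significant figure)
Blue → ×10^6 multiplier
Brown → ±1% tolerance
545 × 1000000 = 545000000 Ω
Allowed range: 539550000 Ω to 550450000 Ω.
545000000 Ω lies inside that range.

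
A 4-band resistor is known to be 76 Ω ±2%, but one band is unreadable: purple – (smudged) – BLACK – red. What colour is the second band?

76 Ω = 76 × 10^0.
The second band gives digit 6 of the significand, and 6 is blue.

blue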